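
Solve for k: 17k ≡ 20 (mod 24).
4

Since gcd(17, 24) = 1 divides 20, a solution exists.
Multiply both sides by the inverse of 17 mod 24:
  17^(-1) mod 24 = 17
  x ≡ 17 × 20 ≡ 340 ≡ 4 (mod 24)
Verification: 17 × 4 = 68 = 2 × 24 + 20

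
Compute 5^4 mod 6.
4 = 4 (binary 100). Repeated squaring mod 6: 5^1 ≡ 5; 5^2 ≡ 5² = 25 ≡ 1; 5^4 ≡ 1² = 1 ≡ 1. So 5^4 ≡ 1 (mod 6).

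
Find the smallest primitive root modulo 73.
5

A primitive root g modulo p has order p-1 = 72
Prime divisors of 72: [2, 3]
g is a primitive root iff g^(72/q) ≢ 1 (mod 73) for each prime divisor q
Testing small values:
  g = 2: 2^36 ≡ 1, 2^24 ≡ 64 (mod 73) → 2^36 ≡ 1, not primitive root
  g = 3: 3^36 ≡ 1, 3^24 ≡ 1 (mod 73) → 3^36 ≡ 1, not primitive root
  g = 4: 4^36 ≡ 1, 4^24 ≡ 8 (mod 73) → 4^36 ≡ 1, not primitive root
  g = 5: 5^36 ≡ 72, 5^24 ≡ 8 (mod 73) → none is 1, primitive root!
The smallest primitive root is 5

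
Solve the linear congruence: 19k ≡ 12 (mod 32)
4

Since gcd(19, 32) = 1 divides 12, a solution exists.
Multiply both sides by the inverse of 19 mod 32:
  19^(-1) mod 32 = 27
  x ≡ 27 × 12 ≡ 324 ≡ 4 (mod 32)
Verification: 19 × 4 = 76 = 2 × 32 + 12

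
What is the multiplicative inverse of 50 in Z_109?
50^(-1) ≡ 24 (mod 109). Verification: 50 × 24 = 1200 ≡ 1 (mod 109)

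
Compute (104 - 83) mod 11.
10

(104 - 83) = 21
21 mod 11 = 10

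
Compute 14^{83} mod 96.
32

Using successive squaring:
Binary expansion of 83: 1010011
Powers of 14 mod 96 (each is the square of the previous):
  14^1 ≡ 14 (mod 96)
  14^2 ≡ 14² = 196 ≡ 4 (mod 96)
  14^4 ≡ 4² = 16 ≡ 16 (mod 96)
  14^8 ≡ 16² = 256 ≡ 64 (mod 96)
  14^16 ≡ 64² = 4096 ≡ 64 (mod 96)
  14^32 ≡ 64² = 4096 ≡ 64 (mod 96)
  14^64 ≡ 64² = 4096 ≡ 64 (mod 96)
83 = 64 + 16 + 2 + 1, so 14^83 = 14^64 × 14^16 × 14^2 × 14^1 ≡ 64 × 64 × 4 × 14 (mod 96)
Multiplying step by step:
  64 × 64 = 4096 ≡ 64 (mod 96)
  64 × 4 = 256 ≡ 64 (mod 96)
  64 × 14 = 896 ≡ 32 (mod 96)
Result: 14^83 ≡ 32 (mod 96)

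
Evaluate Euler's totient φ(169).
156

Prime factorization: 169 = 13^2
Using the formula φ(n) = n × Π(1 - 1/p) for each prime factor p:
φ(169) = 169 × (1 - 1/13)
φ(169) = 156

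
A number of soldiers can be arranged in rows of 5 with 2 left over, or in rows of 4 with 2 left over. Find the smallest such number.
M = 5 × 4 = 20. M₁ = 4, y₁ ≡ 4 (mod 5). M₂ = 5, y₂ ≡ 1 (mod 4). y = 2×4×4 + 2×5×1 ≡ 2 (mod 20). The smallest positive such number is 2.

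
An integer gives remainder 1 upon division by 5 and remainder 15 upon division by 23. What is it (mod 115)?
M = 5 × 23 = 115. M₁ = 23, y₁ ≡ 2 (mod 5). M₂ = 5, y₂ ≡ 14 (mod 23). k = 1×23×2 + 15×5×14 ≡ 61 (mod 115). The smallest positive such number is 61.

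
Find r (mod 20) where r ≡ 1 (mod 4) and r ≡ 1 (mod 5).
M = 4 × 5 = 20. M₁ = 5, y₁ ≡ 1 (mod 4). M₂ = 4, y₂ ≡ 4 (mod 5). r = 1×5×1 + 1×4×4 ≡ 1 (mod 20)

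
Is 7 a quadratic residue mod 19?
By Euler's criterion: 7^{9} ≡ 1 (mod 19). Since this equals 1, 7 is a QR.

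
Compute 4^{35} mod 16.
0

Using successive squaring:
Binary expansion of 35: 100011
Powers of 4 mod 16 (each is the square of the previous):
  4^1 ≡ 4 (mod 16)
  4^2 ≡ 4² = 16 ≡ 0 (mod 16)
  4^4 ≡ 0² = 0 ≡ 0 (mod 16)
  4^8 ≡ 0² = 0 ≡ 0 (mod 16)
  4^16 ≡ 0² = 0 ≡ 0 (mod 16)
  4^32 ≡ 0² = 0 ≡ 0 (mod 16)
35 = 32 + 2 + 1, so 4^35 = 4^32 × 4^2 × 4^1 ≡ 0 × 0 × 4 (mod 16)
Multiplying step by step:
  0 × 0 = 0 ≡ 0 (mod 16)
  0 × 4 = 0 ≡ 0 (mod 16)
Result: 4^35 ≡ 0 (mod 16)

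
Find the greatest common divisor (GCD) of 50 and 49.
1

Using the Euclidean algorithm:
50 = 1 × 49 + 1
49 = 49 × 1 + 0

GCD(50, 49) = 1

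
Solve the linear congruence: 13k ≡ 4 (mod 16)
4

Since gcd(13, 16) = 1 divides 4, a solution exists.
Multiply both sides by the inverse of 13 mod 16:
  13^(-1) mod 16 = 5
  x ≡ 5 × 4 ≡ 20 ≡ 4 (mod 16)
Verification: 13 × 4 = 52 = 3 × 16 + 4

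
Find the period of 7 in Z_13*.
Powers of 7 mod 13: 7^1≡7, 7^2≡10, 7^3≡5, 7^4≡9, 7^5≡11, 7^6≡12, 7^7≡6, 7^8≡3, 7^9≡8, 7^10≡4, 7^11≡2, 7^12≡1. Order = 12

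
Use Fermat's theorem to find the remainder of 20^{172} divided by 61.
34

By Fermat's Little Theorem, a^(p-1) ≡ 1 (mod p) for prime p and gcd(a, p) = 1
Here p = 61, so 20^60 ≡ 1 (mod 61)
We can reduce the exponent: 172 mod 60 = 52
So 20^172 ≡ 20^52 (mod 61)
Computing: 20^52 mod 61 = 34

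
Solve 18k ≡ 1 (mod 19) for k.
18^(-1) ≡ 18 (mod 19). Verification: 18 × 18 = 324 ≡ 1 (mod 19)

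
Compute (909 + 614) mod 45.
38

(909 + 614) = 1523
1523 mod 45 = 38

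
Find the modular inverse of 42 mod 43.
42^(-1) ≡ 42 (mod 43). Verification: 42 × 42 = 1764 ≡ 1 (mod 43)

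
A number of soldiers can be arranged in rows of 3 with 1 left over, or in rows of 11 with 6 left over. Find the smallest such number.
M = 3 × 11 = 33. M₁ = 11, y₁ ≡ 2 (mod 3). M₂ = 3, y₂ ≡ 4 (mod 11). n = 1×11×2 + 6×3×4 ≡ 28 (mod 33). The smallest positive such number is 28.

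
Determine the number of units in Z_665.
432

Prime factorization: 665 = 5 × 7 × 19
Using the formula φ(n) = n × Π(1 - 1/p) for each prime factor p:
φ(665) = 665 × (1 - 1/5) × (1 - 1/7) × (1 - 1/19)
φ(665) = 432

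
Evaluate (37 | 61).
(37/61) = 37^{30} mod 61 = -1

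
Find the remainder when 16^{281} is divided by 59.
By Fermat: 16^{58} ≡ 1 (mod 59). 281 = 4×58 + 49. So 16^{281} ≡ 16^{49} ≡ 53 (mod 59)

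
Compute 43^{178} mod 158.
45

Using successive squaring:
Binary expansion of 178: 10110010
Powers of 43 mod 158 (each is the square of the previous):
  43^1 ≡ 43 (mod 158)
  43^2 ≡ 43² = 1849 ≡ 111 (mod 158)
  43^4 ≡ 111² = 12321 ≡ 155 (mod 158)
  43^8 ≡ 155² = 24025 ≡ 9 (mod 158)
  43^16 ≡ 9² = 81 ≡ 81 (mod 158)
  43^32 ≡ 81² = 6561 ≡ 83 (mod 158)
  43^64 ≡ 83² = 6889 ≡ 95 (mod 158)
  43^128 ≡ 95² = 9025 ≡ 19 (mod 158)
178 = 128 + 32 + 16 + 2, so 43^178 = 43^128 × 43^32 × 43^16 × 43^2 ≡ 19 × 83 × 81 × 111 (mod 158)
Multiplying step by step:
  19 × 83 = 1577 ≡ 155 (mod 158)
  155 × 81 = 12555 ≡ 73 (mod 158)
  73 × 111 = 8103 ≡ 45 (mod 158)
Result: 43^178 ≡ 45 (mod 158)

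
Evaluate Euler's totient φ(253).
220

Prime factorization: 253 = 11 × 23
Using the formula φ(n) = n × Π(1 - 1/p) for each prime factor p:
φ(253) = 253 × (1 - 1/11) × (1 - 1/23)
φ(253) = 220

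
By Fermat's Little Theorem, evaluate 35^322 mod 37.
By Fermat: 35^{36} ≡ 1 (mod 37). 322 = 8×36 + 34. So 35^{322} ≡ 35^{34} ≡ 28 (mod 37)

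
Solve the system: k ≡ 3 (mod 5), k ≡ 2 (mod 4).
M = 5 × 4 = 20. M₁ = 4, y₁ ≡ 4 (mod 5). M₂ = 5, y₂ ≡ 1 (mod 4). k = 3×4×4 + 2×5×1 ≡ 18 (mod 20)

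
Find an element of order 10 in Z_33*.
17 has order 10 mod 33 since 17^{10} ≡ 1 (mod 33) and no smaller power works.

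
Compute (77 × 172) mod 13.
10

(77 × 172) = 13244
13244 mod 13 = 10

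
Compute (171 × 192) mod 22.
8

(171 × 192) = 32832
32832 mod 22 = 8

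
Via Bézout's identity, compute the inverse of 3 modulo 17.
Extended GCD: 3(6) + 17(-1) = 1. So 3^(-1) ≡ 6 ≡ 6 (mod 17). Verify: 3 × 6 = 18 ≡ 1 (mod 17)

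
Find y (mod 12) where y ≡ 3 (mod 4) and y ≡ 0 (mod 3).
M = 4 × 3 = 12. M₁ = 3, y₁ ≡ 3 (mod 4). M₂ = 4, y₂ ≡ 1 (mod 3). y = 3×3×3 + 0×4×1 ≡ 3 (mod 12)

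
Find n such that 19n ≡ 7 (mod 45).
43

Since gcd(19, 45) = 1 divides 7, a solution exists.
Multiply both sides by the inverse of 19 mod 45:
  19^(-1) mod 45 = 19
  x ≡ 19 × 7 ≡ 133 ≡ 43 (mod 45)
Verification: 19 × 43 = 817 = 18 × 45 + 7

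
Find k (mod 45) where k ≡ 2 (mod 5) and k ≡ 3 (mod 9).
M = 5 × 9 = 45. M₁ = 9, y₁ ≡ 4 (mod 5). M₂ = 5, y₂ ≡ 2 (mod 9). k = 2×9×4 + 3×5×2 ≡ 12 (mod 45)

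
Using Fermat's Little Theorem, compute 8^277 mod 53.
By Fermat: 8^{52} ≡ 1 (mod 53). 277 ≡ 17 (mod 52). So 8^{277} ≡ 8^{17} ≡ 27 (mod 53)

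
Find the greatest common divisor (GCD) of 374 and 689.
1

Using the Euclidean algorithm:
374 = 0 × 689 + 374
689 = 1 × 374 + 315
374 = 1 × 315 + 59
315 = 5 × 59 + 20
59 = 2 × 20 + 19
20 = 1 × 19 + 1
19 = 19 × 1 + 0

GCD(374, 689) = 1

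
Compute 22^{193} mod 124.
44

Using successive squaring:
Binary expansion of 193: 11000001
Powers of 22 mod 124 (each is the square of the previous):
  22^1 ≡ 22 (mod 124)
  22^2 ≡ 22² = 484 ≡ 112 (mod 124)
  22^4 ≡ 112² = 12544 ≡ 20 (mod 124)
  22^8 ≡ 20² = 400 ≡ 28 (mod 124)
  22^16 ≡ 28² = 784 ≡ 40 (mod 124)
  22^32 ≡ 40² = 1600 ≡ 112 (mod 124)
  22^64 ≡ 112² = 12544 ≡ 20 (mod 124)
  22^128 ≡ 20² = 400 ≡ 28 (mod 124)
193 = 128 + 64 + 1, so 22^193 = 22^128 × 22^64 × 22^1 ≡ 28 × 20 × 22 (mod 124)
Multiplying step by step:
  28 × 20 = 560 ≡ 64 (mod 124)
  64 × 22 = 1408 ≡ 44 (mod 124)
Result: 22^193 ≡ 44 (mod 124)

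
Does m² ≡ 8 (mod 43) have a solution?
By Euler's criterion: 8^{21} ≡ 42 (mod 43). Since this equals -1 (≡ 42), 8 is not a QR.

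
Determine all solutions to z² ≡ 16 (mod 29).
The square roots of 16 mod 29 are 25 and 4. Verify: 25² = 625 ≡ 16 (mod 29)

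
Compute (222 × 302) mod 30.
24

(222 × 302) = 67044
67044 mod 30 = 24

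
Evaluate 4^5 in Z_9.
5 = 4 + 1 (binary 101). Repeated squaring mod 9: 4^1 ≡ 4; 4^2 ≡ 4² = 16 ≡ 7; 4^4 ≡ 7² = 49 ≡ 4. Multiply: 4^5 = 4^4 × 4^1 ≡ 4 × 4 (mod 9): 4 × 4 = 16 ≡ 7. So 4^5 ≡ 7 (mod 9).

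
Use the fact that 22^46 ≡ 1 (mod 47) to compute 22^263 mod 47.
By Fermat: 22^{46} ≡ 1 (mod 47). 263 = 5×46 + 33. So 22^{263} ≡ 22^{33} ≡ 44 (mod 47)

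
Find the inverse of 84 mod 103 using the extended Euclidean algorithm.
Extended GCD: 84(-38) + 103(31) = 1. So 84^(-1) ≡ 65 ≡ 65 (mod 103). Verify: 84 × 65 = 5460 ≡ 1 (mod 103)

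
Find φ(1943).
1848

Prime factorization: 1943 = 29 × 67
Using the formula φ(n) = n × Π(1 - 1/p) for each prime factor p:
φ(1943) = 1943 × (1 - 1/29) × (1 - 1/67)
φ(1943) = 1848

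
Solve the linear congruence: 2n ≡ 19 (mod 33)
26

Since gcd(2, 33) = 1 divides 19, a solution exists.
Multiply both sides by the inverse of 2 mod 33:
  2^(-1) mod 33 = 17
  x ≡ 17 × 19 ≡ 323 ≡ 26 (mod 33)
Verification: 2 × 26 = 52 = 1 × 33 + 19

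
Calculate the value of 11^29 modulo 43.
Using repeated squaring. 29 = 16 + 8 + 4 + 1 (binary 11101). Repeated squaring mod 43: 11^1 ≡ 11; 11^2 ≡ 11² = 121 ≡ 35; 11^4 ≡ 35² = 1225 ≡ 21; 11^8 ≡ 21² = 441 ≡ 11; 11^16 ≡ 11² = 121 ≡ 35. Multiply: 11^29 = 11^16 × 11^8 × 11^4 × 11^1 ≡ 35 × 11 × 21 × 11 (mod 43): 35 × 11 = 385 ≡ 41; 41 × 21 = 861 ≡ 1; 1 × 11 = 11 ≡ 11. So 11^29 ≡ 11 (mod 43).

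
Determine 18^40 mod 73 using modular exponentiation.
Using repeated squaring. 40 = 32 + 8 (binary 101000). Repeated squaring mod 73: 18^1 ≡ 18; 18^2 ≡ 18² = 324 ≡ 32; 18^4 ≡ 32² = 1024 ≡ 2; 18^8 ≡ 2² = 4 ≡ 4; 18^16 ≡ 4² = 16 ≡ 16; 18^32 ≡ 16² = 256 ≡ 37. Multiply: 18^40 = 18^32 × 18^8 ≡ 37 × 4 (mod 73): 37 × 4 = 148 ≡ 2. So 18^40 ≡ 2 (mod 73).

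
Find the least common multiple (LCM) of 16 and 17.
272

First find GCD(16, 17) using the Euclidean algorithm:
16 = 0 × 17 + 16
17 = 1 × 16 + 1
16 = 16 × 1 + 0
GCD(16, 17) = 1

LCM formula: LCM(a, b) = (a × b) / GCD(a, b)
LCM(16, 17) = (16 × 17) / 1
LCM(16, 17) = 272 / 1
LCM(16, 17) = 272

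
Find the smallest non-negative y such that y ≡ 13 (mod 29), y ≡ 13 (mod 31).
13

Using the Chinese Remainder Theorem:
M = product of moduli = 899
For equation 1: M_1 = 31, 31 ≡ 2 (mod 29), inverse of 31 mod 29 is 15 (check: 2 × 15 = 30 ≡ 1 (mod 29))
For equation 2: M_2 = 29, 29 ≡ 29 (mod 31), inverse of 29 mod 31 is 15 (check: 29 × 15 = 435 ≡ 1 (mod 31))
Combine: y ≡ Σ r_i×M_i×(M_i⁻¹ mod m_i) = 13×31×15 + 13×29×15 = 6045 + 5655 = 11700
11700 mod 899 = 13
y ≡ 13 (mod 899)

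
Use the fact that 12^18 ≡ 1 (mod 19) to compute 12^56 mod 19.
By Fermat: 12^{18} ≡ 1 (mod 19). 56 = 3×18 + 2. So 12^{56} ≡ 12^{2} ≡ 11 (mod 19)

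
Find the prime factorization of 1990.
2 × 5 × 199

Divide by primes starting from smallest:
1990 ÷ 2 = 995
995 ÷ 5 = 199
199 ÷ 199 = 1

1990 = 2 × 5 × 199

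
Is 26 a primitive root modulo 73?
Yes

To verify, check if 26^(72/q) ≢ 1 (mod 73) for each prime divisor q of 72
Divisors of 72 = 72: [1, 2, 3, 4, 6, 8, 9, 12, 18, 24, 36, 72]
  26^(72/2) = 26^36 ≡ 72 (mod 73)
  26^(72/3) = 26^24 ≡ 8 (mod 73)
Conclusion: 26 is a primitive root modulo 73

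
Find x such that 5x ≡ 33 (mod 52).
17

Since gcd(5, 52) = 1 divides 33, a solution exists.
Multiply both sides by the inverse of 5 mod 52:
  5^(-1) mod 52 = 21
  x ≡ 21 × 33 ≡ 693 ≡ 17 (mod 52)
Verification: 5 × 17 = 85 = 1 × 52 + 33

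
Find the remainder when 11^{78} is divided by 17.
By Fermat: 11^{16} ≡ 1 (mod 17). 78 = 4×16 + 14. So 11^{78} ≡ 11^{14} ≡ 9 (mod 17)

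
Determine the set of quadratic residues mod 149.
QRs mod 149: {1, 4, 5, 6, 7, 9, 16, 17, 19, 20, 22, 24, 25, 26, 28, 29, 30, 31, 33, 35, 36, 37, 39, 42, 45, 46, 47, 49, 53, 54, 61, 63, 64, 67, 68, 69, 73, 76, 80, 81, 82, 85, 86, 88, 95, 96, 100, 102, 103, 104, 107, 110, 112, 113, 114, 116, 118, 119, 120, 121, 123, 124, 125, 127, 129, 130, 132, 133, 140, 142, 143, 144, 145, 148}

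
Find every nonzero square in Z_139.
QRs mod 139: {1, 4, 5, 6, 7, 9, 11, 13, 16, 20, 24, 25, 28, 29, 30, 31, 34, 35, 36, 37, 38, 41, 42, 44, 45, 46, 47, 49, 51, 52, 54, 55, 57, 63, 64, 65, 66, 67, 69, 71, 77, 78, 79, 80, 81, 83, 86, 89, 91, 96, 99, 100, 106, 107, 112, 113, 116, 117, 118, 120, 121, 122, 124, 125, 127, 129, 131, 136, 137}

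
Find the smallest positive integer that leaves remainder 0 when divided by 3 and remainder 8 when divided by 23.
M = 3 × 23 = 69. M₁ = 23, y₁ ≡ 2 (mod 3). M₂ = 3, y₂ ≡ 8 (mod 23). n = 0×23×2 + 8×3×8 ≡ 54 (mod 69). The smallest positive such number is 54.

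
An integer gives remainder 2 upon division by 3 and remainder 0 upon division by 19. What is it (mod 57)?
M = 3 × 19 = 57. M₁ = 19, y₁ ≡ 1 (mod 3). M₂ = 3, y₂ ≡ 13 (mod 19). m = 2×19×1 + 0×3×13 ≡ 38 (mod 57). The smallest positive such number is 38.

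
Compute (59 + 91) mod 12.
6

(59 + 91) = 150
150 mod 12 = 6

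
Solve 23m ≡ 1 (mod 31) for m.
23^(-1) ≡ 27 (mod 31). Verification: 23 × 27 = 621 ≡ 1 (mod 31)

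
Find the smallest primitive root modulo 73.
5

A primitive root g modulo p has order p-1 = 72
Prime divisors of 72: [2, 3]
g is a primitive root iff g^(72/q) ≢ 1 (mod 73) for each prime divisor q
Testing small values:
  g = 2: 2^36 ≡ 1, 2^24 ≡ 64 (mod 73) → 2^36 ≡ 1, not primitive root
  g = 3: 3^36 ≡ 1, 3^24 ≡ 1 (mod 73) → 3^36 ≡ 1, not primitive root
  g = 4: 4^36 ≡ 1, 4^24 ≡ 8 (mod 73) → 4^36 ≡ 1, not primitive root
  g = 5: 5^36 ≡ 72, 5^24 ≡ 8 (mod 73) → none is 1, primitive root!
The smallest primitive root is 5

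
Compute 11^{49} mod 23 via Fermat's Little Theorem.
5

By Fermat's Little Theorem, a^(p-1) ≡ 1 (mod p) for prime p and gcd(a, p) = 1
Here p = 23, so 11^22 ≡ 1 (mod 23)
We can reduce the exponent: 49 mod 22 = 5
So 11^49 ≡ 11^5 (mod 23)
Computing: 11^5 mod 23 = 5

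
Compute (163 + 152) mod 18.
9

(163 + 152) = 315
315 mod 18 = 9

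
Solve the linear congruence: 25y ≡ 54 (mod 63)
45

Since gcd(25, 63) = 1 divides 54, a solution exists.
Multiply both sides by the inverse of 25 mod 63:
  25^(-1) mod 63 = 58
  x ≡ 58 × 54 ≡ 3132 ≡ 45 (mod 63)
Verification: 25 × 45 = 1125 = 17 × 63 + 54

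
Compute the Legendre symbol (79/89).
(79/89) = 79^{44} mod 89 = 1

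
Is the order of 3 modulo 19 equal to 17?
No, the actual order is 18, not 17.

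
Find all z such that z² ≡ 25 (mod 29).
The square roots of 25 mod 29 are 24 and 5. Verify: 24² = 576 ≡ 25 (mod 29)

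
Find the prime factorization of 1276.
2^2 × 11 × 29

Divide by primes starting from smallest:
1276 ÷ 2 = 638
638 ÷ 2 = 319
319 ÷ 11 = 29
29 ÷ 29 = 1

1276 = 2^2 × 11 × 29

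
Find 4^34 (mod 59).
Using repeated squaring. 34 = 32 + 2 (binary 100010). Repeated squaring mod 59: 4^1 ≡ 4; 4^2 ≡ 4² = 16 ≡ 16; 4^4 ≡ 16² = 256 ≡ 20; 4^8 ≡ 20² = 400 ≡ 46; 4^16 ≡ 46² = 2116 ≡ 51; 4^32 ≡ 51² = 2601 ≡ 5. Multiply: 4^34 = 4^32 × 4^2 ≡ 5 × 16 (mod 59): 5 × 16 = 80 ≡ 21. So 4^34 ≡ 21 (mod 59).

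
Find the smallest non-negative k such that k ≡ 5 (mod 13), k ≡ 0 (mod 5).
5

Using the Chinese Remainder Theorem:
M = product of moduli = 65
For equation 1: M_1 = 5, 5 ≡ 5 (mod 13), inverse of 5 mod 13 is 8 (check: 5 × 8 = 40 ≡ 1 (mod 13))
For equation 2: M_2 = 13, 13 ≡ 3 (mod 5), inverse of 13 mod 5 is 2 (check: 3 × 2 = 6 ≡ 1 (mod 5))
Combine: k ≡ Σ r_i×M_i×(M_i⁻¹ mod m_i) = 5×5×8 + 0×13×2 = 200 + 0 = 200
200 mod 65 = 5
k ≡ 5 (mod 65)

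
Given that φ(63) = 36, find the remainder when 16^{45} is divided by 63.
By Euler: 16^{36} ≡ 1 (mod 63) since gcd(16, 63) = 1. 45 = 1×36 + 9. So 16^{45} ≡ 16^{9} ≡ 1 (mod 63)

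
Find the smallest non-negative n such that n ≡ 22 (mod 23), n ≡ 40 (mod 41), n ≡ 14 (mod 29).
942

Using the Chinese Remainder Theorem:
M = product of moduli = 27347
For equation 1: M_1 = 1189, 1189 ≡ 16 (mod 23), inverse of 1189 mod 23 is 13 (check: 16 × 13 = 208 ≡ 1 (mod 23))
For equation 2: M_2 = 667, 667 ≡ 11 (mod 41), inverse of 667 mod 41 is 15 (check: 11 × 15 = 165 ≡ 1 (mod 41))
For equation 3: M_3 = 943, 943 ≡ 15 (mod 29), inverse of 943 mod 29 is 2 (check: 15 × 2 = 30 ≡ 1 (mod 29))
Combine: n ≡ Σ r_i×M_i×(M_i⁻¹ mod m_i) = 22×1189×13 + 40×667×15 + 14×943×2 = 340054 + 400200 + 26404 = 766658
766658 mod 27347 = 942
n ≡ 942 (mod 27347)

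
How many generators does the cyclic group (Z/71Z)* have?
24

The number of primitive roots modulo p is φ(p-1) = φ(70)
φ(70) = 24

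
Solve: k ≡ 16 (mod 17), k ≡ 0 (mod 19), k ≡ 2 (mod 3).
M = 17 × 19 × 3 = 969. M₁ = 57, y₁ ≡ 3 (mod 17). M₂ = 51, y₂ ≡ 3 (mod 19). M₃ = 323, y₃ ≡ 2 (mod 3). k = 16×57×3 + 0×51×3 + 2×323×2 ≡ 152 (mod 969)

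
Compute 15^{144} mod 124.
33

Using successive squaring:
Binary expansion of 144: 10010000
Powers of 15 mod 124 (each is the square of the previous):
  15^1 ≡ 15 (mod 124)
  15^2 ≡ 15² = 225 ≡ 101 (mod 124)
  15^4 ≡ 101² = 10201 ≡ 33 (mod 124)
  15^8 ≡ 33² = 1089 ≡ 97 (mod 124)
  15^16 ≡ 97² = 9409 ≡ 109 (mod 124)
  15^32 ≡ 109² = 11881 ≡ 101 (mod 124)
  15^64 ≡ 101² = 10201 ≡ 33 (mod 124)
  15^128 ≡ 33² = 1089 ≡ 97 (mod 124)
144 = 128 + 16, so 15^144 = 15^128 × 15^16 ≡ 97 × 109 (mod 124)
Multiplying step by step:
  97 × 109 = 10573 ≡ 33 (mod 124)
Result: 15^144 ≡ 33 (mod 124)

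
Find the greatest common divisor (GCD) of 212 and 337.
1

Using the Euclidean algorithm:
212 = 0 × 337 + 212
337 = 1 × 212 + 125
212 = 1 × 125 + 87
125 = 1 × 87 + 38
87 = 2 × 38 + 11
38 = 3 × 11 + 5
11 = 2 × 5 + 1
5 = 5 × 1 + 0

GCD(212, 337) = 1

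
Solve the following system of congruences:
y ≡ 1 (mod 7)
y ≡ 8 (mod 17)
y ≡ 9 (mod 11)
603

Using the Chinese Remainder Theorem:
M = product of moduli = 1309
For equation 1: M_1 = 187, 187 ≡ 5 (mod 7), inverse of 187 mod 7 is 3 (check: 5 × 3 = 15 ≡ 1 (mod 7))
For equation 2: M_2 = 77, 77 ≡ 9 (mod 17), inverse of 77 mod 17 is 2 (check: 9 × 2 = 18 ≡ 1 (mod 17))
For equation 3: M_3 = 119, 119 ≡ 9 (mod 11), inverse of 119 mod 11 is 5 (check: 9 × 5 = 45 ≡ 1 (mod 11))
Combine: y ≡ Σ r_i×M_i×(M_i⁻¹ mod m_i) = 1×187×3 + 8×77×2 + 9×119×5 = 561 + 1232 + 5355 = 7148
7148 mod 1309 = 603
y ≡ 603 (mod 1309)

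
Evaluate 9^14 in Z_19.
Using repeated squaring. 14 = 8 + 4 + 2 (binary 1110). Repeated squaring mod 19: 9^1 ≡ 9; 9^2 ≡ 9² = 81 ≡ 5; 9^4 ≡ 5² = 25 ≡ 6; 9^8 ≡ 6² = 36 ≡ 17. Multiply: 9^14 = 9^8 × 9^4 × 9^2 ≡ 17 × 6 × 5 (mod 19): 17 × 6 = 102 ≡ 7; 7 × 5 = 35 ≡ 16. So 9^14 ≡ 16 (mod 19).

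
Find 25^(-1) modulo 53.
17

Using Extended Euclidean Algorithm:
gcd(25, 53) = 1
Bezout coefficients: 25 × 17 + 53 × -8 = 1
So 25 × 17 ≡ 1 (mod 53)
The inverse is 17 mod 53 = 17
Verification: 25 × 17 = 425 = 8 × 53 + 1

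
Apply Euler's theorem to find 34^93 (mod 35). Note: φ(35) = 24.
By Euler: 34^{24} ≡ 1 (mod 35) since gcd(34, 35) = 1. 93 = 3×24 + 21. So 34^{93} ≡ 34^{21} ≡ 34 (mod 35)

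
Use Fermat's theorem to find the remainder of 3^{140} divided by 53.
46

By Fermat's Little Theorem, a^(p-1) ≡ 1 (mod p) for prime p and gcd(a, p) = 1
Here p = 53, so 3^52 ≡ 1 (mod 53)
We can reduce the exponent: 140 mod 52 = 36
So 3^140 ≡ 3^36 (mod 53)
Computing: 3^36 mod 53 = 46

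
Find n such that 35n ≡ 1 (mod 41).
35^(-1) ≡ 34 (mod 41). Verification: 35 × 34 = 1190 ≡ 1 (mod 41)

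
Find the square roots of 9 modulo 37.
The square roots of 9 mod 37 are 34 and 3. Verify: 34² = 1156 ≡ 9 (mod 37)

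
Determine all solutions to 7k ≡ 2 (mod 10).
6

Since gcd(7, 10) = 1 divides 2, a solution exists.
Multiply both sides by the inverse of 7 mod 10:
  7^(-1) mod 10 = 3
  x ≡ 3 × 2 ≡ 6 ≡ 6 (mod 10)
Verification: 7 × 6 = 42 = 4 × 10 + 2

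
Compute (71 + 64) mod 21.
9

(71 + 64) = 135
135 mod 21 = 9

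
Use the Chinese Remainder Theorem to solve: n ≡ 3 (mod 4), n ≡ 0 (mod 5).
M = 4 × 5 = 20. M₁ = 5, y₁ ≡ 1 (mod 4). M₂ = 4, y₂ ≡ 4 (mod 5). n = 3×5×1 + 0×4×4 ≡ 15 (mod 20)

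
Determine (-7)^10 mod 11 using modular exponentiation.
(-7) ≡ 4 (mod 11). 10 = 8 + 2 (binary 1010). Repeated squaring mod 11: 4^1 ≡ 4; 4^2 ≡ 4² = 16 ≡ 5; 4^4 ≡ 5² = 25 ≡ 3; 4^8 ≡ 3² = 9 ≡ 9. Multiply: (-7)^10 ≡ 4^8 × 4^2 ≡ 9 × 5 (mod 11): 9 × 5 = 45 ≡ 1. So (-7)^10 ≡ 1 (mod 11).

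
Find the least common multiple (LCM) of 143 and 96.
13728

First find GCD(143, 96) using the Euclidean algorithm:
143 = 1 × 96 + 47
96 = 2 × 47 + 2
47 = 23 × 2 + 1
2 = 2 × 1 + 0
GCD(143, 96) = 1

LCM formula: LCM(a, b) = (a × b) / GCD(a, b)
LCM(143, 96) = (143 × 96) / 1
LCM(143, 96) = 13728 / 1
LCM(143, 96) = 13728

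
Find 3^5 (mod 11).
5 = 4 + 1 (binary 101). Repeated squaring mod 11: 3^1 ≡ 3; 3^2 ≡ 3² = 9 ≡ 9; 3^4 ≡ 9² = 81 ≡ 4. Multiply: 3^5 = 3^4 × 3^1 ≡ 4 × 3 (mod 11): 4 × 3 = 12 ≡ 1. So 3^5 ≡ 1 (mod 11).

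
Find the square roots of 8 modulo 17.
The square roots of 8 mod 17 are 12 and 5. Verify: 12² = 144 ≡ 8 (mod 17)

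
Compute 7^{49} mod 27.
25

Using successive squaring:
Binary expansion of 49: 110001
Powers of 7 mod 27 (each is the square of the previous):
  7^1 ≡ 7 (mod 27)
  7^2 ≡ 7² = 49 ≡ 22 (mod 27)
  7^4 ≡ 22² = 484 ≡ 25 (mod 27)
  7^8 ≡ 25² = 625 ≡ 4 (mod 27)
  7^16 ≡ 4² = 16 ≡ 16 (mod 27)
  7^32 ≡ 16² = 256 ≡ 13 (mod 27)
49 = 32 + 16 + 1, so 7^49 = 7^32 × 7^16 × 7^1 ≡ 13 × 16 × 7 (mod 27)
Multiplying step by step:
  13 × 16 = 208 ≡ 19 (mod 27)
  19 × 7 = 133 ≡ 25 (mod 27)
Result: 7^49 ≡ 25 (mod 27)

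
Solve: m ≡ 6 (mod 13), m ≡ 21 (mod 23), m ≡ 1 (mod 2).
M = 13 × 23 × 2 = 598. M₁ = 46, y₁ ≡ 2 (mod 13). M₂ = 26, y₂ ≡ 8 (mod 23). M₃ = 299, y₃ ≡ 1 (mod 2). m = 6×46×2 + 21×26×8 + 1×299×1 ≡ 435 (mod 598)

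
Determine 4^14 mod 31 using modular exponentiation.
Using repeated squaring. 14 = 8 + 4 + 2 (binary 1110). Repeated squaring mod 31: 4^1 ≡ 4; 4^2 ≡ 4² = 16 ≡ 16; 4^4 ≡ 16² = 256 ≡ 8; 4^8 ≡ 8² = 64 ≡ 2. Multiply: 4^14 = 4^8 × 4^4 × 4^2 ≡ 2 × 8 × 16 (mod 31): 2 × 8 = 16 ≡ 16; 16 × 16 = 256 ≡ 8. So 4^14 ≡ 8 (mod 31).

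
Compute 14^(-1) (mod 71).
14^(-1) ≡ 66 (mod 71). Verification: 14 × 66 = 924 ≡ 1 (mod 71)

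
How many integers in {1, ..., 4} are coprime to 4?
2

Prime factorization: 4 = 2^2
Using the formula φ(n) = n × Π(1 - 1/p) for each prime factor p:
φ(4) = 4 × (1 - 1/2)
φ(4) = 2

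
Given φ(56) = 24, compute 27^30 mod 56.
By Euler: 27^{24} ≡ 1 (mod 56) since gcd(27, 56) = 1. 30 = 1×24 + 6. So 27^{30} ≡ 27^{6} ≡ 1 (mod 56)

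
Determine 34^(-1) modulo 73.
34^(-1) ≡ 58 (mod 73). Verification: 34 × 58 = 1972 ≡ 1 (mod 73)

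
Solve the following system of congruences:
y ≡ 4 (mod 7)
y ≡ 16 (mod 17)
67

Using the Chinese Remainder Theorem:
M = product of moduli = 119
For equation 1: M_1 = 17, 17 ≡ 3 (mod 7), inverse of 17 mod 7 is 5 (check: 3 × 5 = 15 ≡ 1 (mod 7))
For equation 2: M_2 = 7, 7 ≡ 7 (mod 17), inverse of 7 mod 17 is 5 (check: 7 × 5 = 35 ≡ 1 (mod 17))
Combine: y ≡ Σ r_i×M_i×(M_i⁻¹ mod m_i) = 4×17×5 + 16×7×5 = 340 + 560 = 900
900 mod 119 = 67
y ≡ 67 (mod 119)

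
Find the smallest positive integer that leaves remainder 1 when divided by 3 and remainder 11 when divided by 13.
M = 3 × 13 = 39. M₁ = 13, y₁ ≡ 1 (mod 3). M₂ = 3, y₂ ≡ 9 (mod 13). m = 1×13×1 + 11×3×9 ≡ 37 (mod 39). The smallest positive such number is 37.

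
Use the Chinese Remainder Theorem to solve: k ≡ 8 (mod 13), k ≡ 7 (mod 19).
216

Using the Chinese Remainder Theorem:
M = product of moduli = 247
For equation 1: M_1 = 19, 19 ≡ 6 (mod 13), inverse of 19 mod 13 is 11 (check: 6 × 11 = 66 ≡ 1 (mod 13))
For equation 2: M_2 = 13, 13 ≡ 13 (mod 19), inverse of 13 mod 19 is 3 (check: 13 × 3 = 39 ≡ 1 (mod 19))
Combine: k ≡ Σ r_i×M_i×(M_i⁻¹ mod m_i) = 8×19×11 + 7×13×3 = 1672 + 273 = 1945
1945 mod 247 = 216
k ≡ 216 (mod 247)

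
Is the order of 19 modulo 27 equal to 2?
No, the actual order is 3, not 2.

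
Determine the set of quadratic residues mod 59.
QRs mod 59: {1, 3, 4, 5, 7, 9, 12, 15, 16, 17, 19, 20, 21, 22, 25, 26, 27, 28, 29, 35, 36, 41, 45, 46, 48, 49, 51, 53, 57}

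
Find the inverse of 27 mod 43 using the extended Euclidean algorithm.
Extended GCD: 27(8) + 43(-5) = 1. So 27^(-1) ≡ 8 ≡ 8 (mod 43). Verify: 27 × 8 = 216 ≡ 1 (mod 43)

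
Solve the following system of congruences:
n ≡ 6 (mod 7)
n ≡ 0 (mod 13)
13

Using the Chinese Remainder Theorem:
M = product of moduli = 91
For equation 1: M_1 = 13, 13 ≡ 6 (mod 7), inverse of 13 mod 7 is 6 (check: 6 × 6 = 36 ≡ 1 (mod 7))
For equation 2: M_2 = 7, 7 ≡ 7 (mod 13), inverse of 7 mod 13 is 2 (check: 7 × 2 = 14 ≡ 1 (mod 13))
Combine: n ≡ Σ r_i×M_i×(M_i⁻¹ mod m_i) = 6×13×6 + 0×7×2 = 468 + 0 = 468
468 mod 91 = 13
n ≡ 13 (mod 91)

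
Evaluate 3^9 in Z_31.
9 = 8 + 1 (binary 1001). Repeated squaring mod 31: 3^1 ≡ 3; 3^2 ≡ 3² = 9 ≡ 9; 3^4 ≡ 9² = 81 ≡ 19; 3^8 ≡ 19² = 361 ≡ 20. Multiply: 3^9 = 3^8 × 3^1 ≡ 20 × 3 (mod 31): 20 × 3 = 60 ≡ 29. So 3^9 ≡ 29 (mod 31).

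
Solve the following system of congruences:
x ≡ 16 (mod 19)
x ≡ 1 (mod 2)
35

Using the Chinese Remainder Theorem:
M = product of moduli = 38
For equation 1: M_1 = 2, 2 ≡ 2 (mod 19), inverse of 2 mod 19 is 10 (check: 2 × 10 = 20 ≡ 1 (mod 19))
For equation 2: M_2 = 19, 19 ≡ 1 (mod 2), inverse of 19 mod 2 is 1 (check: 1 × 1 = 1 ≡ 1 (mod 2))
Combine: x ≡ Σ r_i×M_i×(M_i⁻¹ mod m_i) = 16×2×10 + 1×19×1 = 320 + 19 = 339
339 mod 38 = 35
x ≡ 35 (mod 38)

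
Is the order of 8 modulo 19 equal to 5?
No, the actual order is 6, not 5.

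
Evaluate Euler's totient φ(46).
22

Prime factorization: 46 = 2 × 23
Using the formula φ(n) = n × Π(1 - 1/p) for each prime factor p:
φ(46) = 46 × (1 - 1/2) × (1 - 1/23)
φ(46) = 22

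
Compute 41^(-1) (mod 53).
22

Using Extended Euclidean Algorithm:
gcd(41, 53) = 1
Bezout coefficients: 41 × 22 + 53 × -17 = 1
So 41 × 22 ≡ 1 (mod 53)
The inverse is 22 mod 53 = 22
Verification: 41 × 22 = 902 = 17 × 53 + 1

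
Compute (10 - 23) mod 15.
2

(10 - 23) = -13
-13 mod 15 = 2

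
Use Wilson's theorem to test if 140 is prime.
(139)! mod 140 = 0. Since 0 ≢ -1 (mod 140), 140 is not prime.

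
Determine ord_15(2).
Powers of 2 mod 15: 2^1≡2, 2^2≡4, 2^3≡8, 2^4≡1. Order = 4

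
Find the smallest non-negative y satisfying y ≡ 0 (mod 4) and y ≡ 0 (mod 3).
M = 4 × 3 = 12. M₁ = 3, y₁ ≡ 3 (mod 4). M₂ = 4, y₂ ≡ 1 (mod 3). y = 0×3×3 + 0×4×1 ≡ 0 (mod 12)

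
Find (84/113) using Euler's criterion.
(84/113) = 84^{56} mod 113 = -1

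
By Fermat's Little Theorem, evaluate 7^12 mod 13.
By Fermat's Little Theorem, 7^{12} ≡ 1 (mod 13) since 13 is prime and gcd(7, 13) = 1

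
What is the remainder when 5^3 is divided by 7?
3 = 2 + 1 (binary 11). Repeated squaring mod 7: 5^1 ≡ 5; 5^2 ≡ 5² = 25 ≡ 4. Multiply: 5^3 = 5^2 × 5^1 ≡ 4 × 5 (mod 7): 4 × 5 = 20 ≡ 6. So 5^3 ≡ 6 (mod 7).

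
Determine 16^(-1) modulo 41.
16^(-1) ≡ 18 (mod 41). Verification: 16 × 18 = 288 ≡ 1 (mod 41)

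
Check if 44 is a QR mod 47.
By Euler's criterion: 44^{23} ≡ 46 (mod 47). Since this equals -1 (≡ 46), 44 is not a QR.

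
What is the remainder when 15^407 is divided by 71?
Using Fermat: 15^{70} ≡ 1 (mod 71). 407 ≡ 57 (mod 70). So 15^{407} ≡ 15^{57} ≡ 29 (mod 71)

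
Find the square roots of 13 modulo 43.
The square roots of 13 mod 43 are 23 and 20. Verify: 23² = 529 ≡ 13 (mod 43)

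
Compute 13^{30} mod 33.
1

Using successive squaring:
Binary expansion of 30: 11110
Powers of 13 mod 33 (each is the square of the previous):
  13^1 ≡ 13 (mod 33)
  13^2 ≡ 13² = 169 ≡ 4 (mod 33)
  13^4 ≡ 4² = 16 ≡ 16 (mod 33)
  13^8 ≡ 16² = 256 ≡ 25 (mod 33)
  13^16 ≡ 25² = 625 ≡ 31 (mod 33)
30 = 16 + 8 + 4 + 2, so 13^30 = 13^16 × 13^8 × 13^4 × 13^2 ≡ 31 × 25 × 16 × 4 (mod 33)
Multiplying step by step:
  31 × 25 = 775 ≡ 16 (mod 33)
  16 × 16 = 256 ≡ 25 (mod 33)
  25 × 4 = 100 ≡ 1 (mod 33)
Result: 13^30 ≡ 1 (mod 33)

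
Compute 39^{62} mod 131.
60

Using successive squaring:
Binary expansion of 62: 111110
Powers of 39 mod 131 (each is the square of the previous):
  39^1 ≡ 39 (mod 131)
  39^2 ≡ 39² = 1521 ≡ 80 (mod 131)
  39^4 ≡ 80² = 6400 ≡ 112 (mod 131)
  39^8 ≡ 112² = 12544 ≡ 99 (mod 131)
  39^16 ≡ 99² = 9801 ≡ 107 (mod 131)
  39^32 ≡ 107² = 11449 ≡ 52 (mod 131)
62 = 32 + 16 + 8 + 4 + 2, so 39^62 = 39^32 × 39^16 × 39^8 × 39^4 × 39^2 ≡ 52 × 107 × 99 × 112 × 80 (mod 131)
Multiplying step by step:
  52 × 107 = 5564 ≡ 62 (mod 131)
  62 × 99 = 6138 ≡ 112 (mod 131)
  112 × 112 = 12544 ≡ 99 (mod 131)
  99 × 80 = 7920 ≡ 60 (mod 131)
Result: 39^62 ≡ 60 (mod 131)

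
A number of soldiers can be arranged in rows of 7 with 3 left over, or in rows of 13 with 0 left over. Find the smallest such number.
M = 7 × 13 = 91. M₁ = 13, y₁ ≡ 6 (mod 7). M₂ = 7, y₂ ≡ 2 (mod 13). x = 3×13×6 + 0×7×2 ≡ 52 (mod 91). The smallest positive such number is 52.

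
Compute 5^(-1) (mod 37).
15

Using Extended Euclidean Algorithm:
gcd(5, 37) = 1
Bezout coefficients: 5 × 15 + 37 × -2 = 1
So 5 × 15 ≡ 1 (mod 37)
The inverse is 15 mod 37 = 15
Verification: 5 × 15 = 75 = 2 × 37 + 1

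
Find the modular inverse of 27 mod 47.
27^(-1) ≡ 7 (mod 47). Verification: 27 × 7 = 189 ≡ 1 (mod 47)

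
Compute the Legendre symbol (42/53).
(42/53) = 42^{26} mod 53 = 1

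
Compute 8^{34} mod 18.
10

Using successive squaring:
Binary expansion of 34: 100010
Powers of 8 mod 18 (each is the square of the previous):
  8^1 ≡ 8 (mod 18)
  8^2 ≡ 8² = 64 ≡ 10 (mod 18)
  8^4 ≡ 10² = 100 ≡ 10 (mod 18)
  8^8 ≡ 10² = 100 ≡ 10 (mod 18)
  8^16 ≡ 10² = 100 ≡ 10 (mod 18)
  8^32 ≡ 10² = 100 ≡ 10 (mod 18)
34 = 32 + 2, so 8^34 = 8^32 × 8^2 ≡ 10 × 10 (mod 18)
Multiplying step by step:
  10 × 10 = 100 ≡ 10 (mod 18)
Result: 8^34 ≡ 10 (mod 18)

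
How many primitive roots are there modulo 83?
40

The number of primitive roots modulo p is φ(p-1) = φ(82)
φ(82) = 40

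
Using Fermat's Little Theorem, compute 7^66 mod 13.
By Fermat: 7^{12} ≡ 1 (mod 13). 66 = 5×12 + 6. So 7^{66} ≡ 7^{6} ≡ 12 (mod 13)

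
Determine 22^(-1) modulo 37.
22^(-1) ≡ 32 (mod 37). Verification: 22 × 32 = 704 ≡ 1 (mod 37)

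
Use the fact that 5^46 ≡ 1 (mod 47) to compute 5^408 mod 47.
By Fermat: 5^{46} ≡ 1 (mod 47). 408 = 8×46 + 40. So 5^{408} ≡ 5^{40} ≡ 9 (mod 47)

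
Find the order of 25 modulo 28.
Powers of 25 mod 28: 25^1≡25, 25^2≡9, 25^3≡1. Order = 3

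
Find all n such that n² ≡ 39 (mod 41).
The square roots of 39 mod 41 are 11 and 30. Verify: 11² = 121 ≡ 39 (mod 41)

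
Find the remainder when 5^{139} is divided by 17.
By Fermat: 5^{16} ≡ 1 (mod 17). 139 = 8×16 + 11. So 5^{139} ≡ 5^{11} ≡ 11 (mod 17)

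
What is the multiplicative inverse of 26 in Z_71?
41

Using Extended Euclidean Algorithm:
gcd(26, 71) = 1
Bezout coefficients: 26 × -30 + 71 × 11 = 1
So 26 × -30 ≡ 1 (mod 71)
The inverse is -30 mod 71 = 41
Verification: 26 × 41 = 1066 = 15 × 71 + 1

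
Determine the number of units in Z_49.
42

Prime factorization: 49 = 7^2
Using the formula φ(n) = n × Π(1 - 1/p) for each prime factor p:
φ(49) = 49 × (1 - 1/7)
φ(49) = 42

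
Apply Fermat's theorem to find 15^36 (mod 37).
By Fermat's Little Theorem, 15^{36} ≡ 1 (mod 37) since 37 is prime and gcd(15, 37) = 1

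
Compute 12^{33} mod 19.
18

Using successive squaring:
Binary expansion of 33: 100001
Powers of 12 mod 19 (each is the square of the previous):
  12^1 ≡ 12 (mod 19)
  12^2 ≡ 12² = 144 ≡ 11 (mod 19)
  12^4 ≡ 11² = 121 ≡ 7 (mod 19)
  12^8 ≡ 7² = 49 ≡ 11 (mod 19)
  12^16 ≡ 11² = 121 ≡ 7 (mod 19)
  12^32 ≡ 7² = 49 ≡ 11 (mod 19)
33 = 32 + 1, so 12^33 = 12^32 × 12^1 ≡ 11 × 12 (mod 19)
Multiplying step by step:
  11 × 12 = 132 ≡ 18 (mod 19)
Result: 12^33 ≡ 18 (mod 19)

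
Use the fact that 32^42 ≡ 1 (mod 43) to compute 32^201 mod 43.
By Fermat: 32^{42} ≡ 1 (mod 43). 201 = 4×42 + 33. So 32^{201} ≡ 32^{33} ≡ 27 (mod 43)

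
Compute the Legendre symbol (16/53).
(16/53) = 16^{26} mod 53 = 1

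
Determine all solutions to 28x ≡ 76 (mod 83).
62

Since gcd(28, 83) = 1 divides 76, a solution exists.
Multiply both sides by the inverse of 28 mod 83:
  28^(-1) mod 83 = 3
  x ≡ 3 × 76 ≡ 228 ≡ 62 (mod 83)
Verification: 28 × 62 = 1736 = 20 × 83 + 76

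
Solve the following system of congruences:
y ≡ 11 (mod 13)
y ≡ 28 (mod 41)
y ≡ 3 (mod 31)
13271

Using the Chinese Remainder Theorem:
M = product of moduli = 16523
For equation 1: M_1 = 1271, 1271 ≡ 10 (mod 13), inverse of 1271 mod 13 is 4 (check: 10 × 4 = 40 ≡ 1 (mod 13))
For equation 2: M_2 = 403, 403 ≡ 34 (mod 41), inverse of 403 mod 41 is 35 (check: 34 × 35 = 1190 ≡ 1 (mod 41))
For equation 3: M_3 = 533, 533 ≡ 6 (mod 31), inverse of 533 mod 31 is 26 (check: 6 × 26 = 156 ≡ 1 (mod 31))
Combine: y ≡ Σ r_i×M_i×(M_i⁻¹ mod m_i) = 11×1271×4 + 28×403×35 + 3×533×26 = 55924 + 394940 + 41574 = 492438
492438 mod 16523 = 13271
y ≡ 13271 (mod 16523)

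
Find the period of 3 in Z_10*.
Powers of 3 mod 10: 3^1≡3, 3^2≡9, 3^3≡7, 3^4≡1. Order = 4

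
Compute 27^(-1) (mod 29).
14

Using Extended Euclidean Algorithm:
gcd(27, 29) = 1
Bezout coefficients: 27 × 14 + 29 × -13 = 1
So 27 × 14 ≡ 1 (mod 29)
The inverse is 14 mod 29 = 14
Verification: 27 × 14 = 378 = 13 × 29 + 1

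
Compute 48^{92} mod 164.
72

Using successive squaring:
Binary expansion of 92: 1011100
Powers of 48 mod 164 (each is the square of the previous):
  48^1 ≡ 48 (mod 164)
  48^2 ≡ 48² = 2304 ≡ 8 (mod 164)
  48^4 ≡ 8² = 64 ≡ 64 (mod 164)
  48^8 ≡ 64² = 4096 ≡ 160 (mod 164)
  48^16 ≡ 160² = 25600 ≡ 16 (mod 164)
  48^32 ≡ 16² = 256 ≡ 92 (mod 164)
  48^64 ≡ 92² = 8464 ≡ 100 (mod 164)
92 = 64 + 16 + 8 + 4, so 48^92 = 48^64 × 48^16 × 48^8 × 48^4 ≡ 100 × 16 × 160 × 64 (mod 164)
Multiplying step by step:
  100 × 16 = 1600 ≡ 124 (mod 164)
  124 × 160 = 19840 ≡ 160 (mod 164)
  160 × 64 = 10240 ≡ 72 (mod 164)
Result: 48^92 ≡ 72 (mod 164)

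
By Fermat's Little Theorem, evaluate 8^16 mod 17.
By Fermat's Little Theorem, 8^{16} ≡ 1 (mod 17) since 17 is prime and gcd(8, 17) = 1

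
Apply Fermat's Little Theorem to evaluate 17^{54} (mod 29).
28

By Fermat's Little Theorem, a^(p-1) ≡ 1 (mod p) for prime p and gcd(a, p) = 1
Here p = 29, so 17^28 ≡ 1 (mod 29)
We can reduce the exponent: 54 mod 28 = 26
So 17^54 ≡ 17^26 (mod 29)
Computing: 17^26 mod 29 = 28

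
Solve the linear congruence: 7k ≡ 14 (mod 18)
2

Since gcd(7, 18) = 1 divides 14, a solution exists.
Multiply both sides by the inverse of 7 mod 18:
  7^(-1) mod 18 = 13
  x ≡ 13 × 14 ≡ 182 ≡ 2 (mod 18)
Verification: 7 × 2 = 14 = 0 × 18 + 14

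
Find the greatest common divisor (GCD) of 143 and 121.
11

Using the Euclidean algorithm:
143 = 1 × 121 + 22
121 = 5 × 22 + 11
22 = 2 × 11 + 0

GCD(143, 121) = 11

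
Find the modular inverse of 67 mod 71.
67^(-1) ≡ 53 (mod 71). Verification: 67 × 53 = 3551 ≡ 1 (mod 71)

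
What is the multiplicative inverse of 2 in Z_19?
10

Using Extended Euclidean Algorithm:
gcd(2, 19) = 1
Bezout coefficients: 2 × -9 + 19 × 1 = 1
So 2 × -9 ≡ 1 (mod 19)
The inverse is -9 mod 19 = 10
Verification: 2 × 10 = 20 = 1 × 19 + 1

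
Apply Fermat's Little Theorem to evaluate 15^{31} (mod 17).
8

By Fermat's Little Theorem, a^(p-1) ≡ 1 (mod p) for prime p and gcd(a, p) = 1
Here p = 17, so 15^16 ≡ 1 (mod 17)
We can reduce the exponent: 31 mod 16 = 15
So 15^31 ≡ 15^15 (mod 17)
Computing: 15^15 mod 17 = 8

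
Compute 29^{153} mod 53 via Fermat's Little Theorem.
6

By Fermat's Little Theorem, a^(p-1) ≡ 1 (mod p) for prime p and gcd(a, p) = 1
Here p = 53, so 29^52 ≡ 1 (mod 53)
We can reduce the exponent: 153 mod 52 = 49
So 29^153 ≡ 29^49 (mod 53)
Computing: 29^49 mod 53 = 6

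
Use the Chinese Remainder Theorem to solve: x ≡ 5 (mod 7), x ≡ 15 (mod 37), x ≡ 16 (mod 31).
7859

Using the Chinese Remainder Theorem:
M = product of moduli = 8029
For equation 1: M_1 = 1147, 1147 ≡ 6 (mod 7), inverse of 1147 mod 7 is 6 (check: 6 × 6 = 36 ≡ 1 (mod 7))
For equation 2: M_2 = 217, 217 ≡ 32 (mod 37), inverse of 217 mod 37 is 22 (check: 32 × 22 = 704 ≡ 1 (mod 37))
For equation 3: M_3 = 259, 259 ≡ 11 (mod 31), inverse of 259 mod 31 is 17 (check: 11 × 17 = 187 ≡ 1 (mod 31))
Combine: x ≡ Σ r_i×M_i×(M_i⁻¹ mod m_i) = 5×1147×6 + 15×217×22 + 16×259×17 = 34410 + 71610 + 70448 = 176468
176468 mod 8029 = 7859
x ≡ 7859 (mod 8029)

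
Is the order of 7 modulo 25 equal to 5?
No, the actual order is 4, not 5.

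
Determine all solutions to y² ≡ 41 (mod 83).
The square roots of 41 mod 83 are 37 and 46. Verify: 37² = 1369 ≡ 41 (mod 83)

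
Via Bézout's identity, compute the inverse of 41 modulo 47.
Extended GCD: 41(-8) + 47(7) = 1. So 41^(-1) ≡ 39 ≡ 39 (mod 47). Verify: 41 × 39 = 1599 ≡ 1 (mod 47)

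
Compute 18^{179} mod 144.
0

Using successive squaring:
Binary expansion of 179: 10110011
Powers of 18 mod 144 (each is the square of the previous):
  18^1 ≡ 18 (mod 144)
  18^2 ≡ 18² = 324 ≡ 36 (mod 144)
  18^4 ≡ 36² = 1296 ≡ 0 (mod 144)
  18^8 ≡ 0² = 0 ≡ 0 (mod 144)
  18^16 ≡ 0² = 0 ≡ 0 (mod 144)
  18^32 ≡ 0² = 0 ≡ 0 (mod 144)
  18^64 ≡ 0² = 0 ≡ 0 (mod 144)
  18^128 ≡ 0² = 0 ≡ 0 (mod 144)
179 = 128 + 32 + 16 + 2 + 1, so 18^179 = 18^128 × 18^32 × 18^16 × 18^2 × 18^1 ≡ 0 × 0 × 0 × 36 × 18 (mod 144)
Multiplying step by step:
  0 × 0 = 0 ≡ 0 (mod 144)
  0 × 0 = 0 ≡ 0 (mod 144)
  0 × 36 = 0 ≡ 0 (mod 144)
  0 × 18 = 0 ≡ 0 (mod 144)
Result: 18^179 ≡ 0 (mod 144)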